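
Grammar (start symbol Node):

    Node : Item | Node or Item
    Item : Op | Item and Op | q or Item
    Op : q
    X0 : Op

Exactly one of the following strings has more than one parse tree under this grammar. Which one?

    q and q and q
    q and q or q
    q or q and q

q and q and q: 1 tree
q and q or q: 1 tree
q or q and q: 3 trees

q or q and q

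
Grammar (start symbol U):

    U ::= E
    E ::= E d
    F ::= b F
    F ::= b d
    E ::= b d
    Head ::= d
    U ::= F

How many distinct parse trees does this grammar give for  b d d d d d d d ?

Parse trees for b d d d d d d d:
  [U [E [E [E [E [E [E [E b d] d] d] d] d] d] d]]

1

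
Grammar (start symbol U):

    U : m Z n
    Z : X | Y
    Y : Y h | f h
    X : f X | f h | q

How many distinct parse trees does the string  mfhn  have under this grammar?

Parse trees for mfhn:
  [U m [Z [X f h]] n]
  [U m [Z [Y f h]] n]

2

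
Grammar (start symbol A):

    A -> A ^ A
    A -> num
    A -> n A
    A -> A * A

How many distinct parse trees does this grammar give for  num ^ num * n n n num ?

Parse trees for num ^ num * n n n num:
  [A [A num] ^ [A [A num] * [A n [A n [A n [A num]]]]]]
  [A [A [A num] ^ [A num]] * [A n [A n [A n [A num]]]]]

2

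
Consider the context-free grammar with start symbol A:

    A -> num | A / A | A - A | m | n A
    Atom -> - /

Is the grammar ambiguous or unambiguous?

Witness: n m - m

Derivation 1: A ⇒ A - A ⇒ n A - A ⇒ n m - A ⇒ n m - m
Derivation 2: A ⇒ n A ⇒ n A - A ⇒ n m - A ⇒ n m - m

Two distinct leftmost derivations for the same string.

Ambiguous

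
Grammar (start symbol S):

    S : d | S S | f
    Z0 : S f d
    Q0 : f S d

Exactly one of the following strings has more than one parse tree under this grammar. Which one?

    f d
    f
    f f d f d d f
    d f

f d: 1 tree
f: 1 tree
f f d f d d f: 132 trees
d f: 1 tree

f f d f d d f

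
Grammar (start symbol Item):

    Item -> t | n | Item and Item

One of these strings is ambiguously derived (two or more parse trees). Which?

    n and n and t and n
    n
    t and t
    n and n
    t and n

n and n and t and n

n and n and t and n: 5 trees
n: 1 tree
t and t: 1 tree
n and n: 1 tree
t and n: 1 tree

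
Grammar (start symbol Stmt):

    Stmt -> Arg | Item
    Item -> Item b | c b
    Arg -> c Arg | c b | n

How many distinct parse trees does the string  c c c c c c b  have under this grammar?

1

Parse trees for c c c c c c b:
  [Stmt [Arg c [Arg c [Arg c [Arg c [Arg c [Arg c b]]]]]]]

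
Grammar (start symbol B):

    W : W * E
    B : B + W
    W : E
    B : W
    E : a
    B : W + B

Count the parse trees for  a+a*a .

2

Parse trees for a+a*a:
  [B [B [W [E a]]] + [W [W [E a]] * [E a]]]
  [B [W [E a]] + [B [W [W [E a]] * [E a]]]]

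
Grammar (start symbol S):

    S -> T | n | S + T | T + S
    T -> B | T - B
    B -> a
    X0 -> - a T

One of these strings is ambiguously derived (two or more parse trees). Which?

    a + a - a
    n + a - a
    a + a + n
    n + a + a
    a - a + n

a + a - a: 2 trees
n + a - a: 1 tree
a + a + n: 1 tree
n + a + a: 1 tree
a - a + n: 1 tree

a + a - a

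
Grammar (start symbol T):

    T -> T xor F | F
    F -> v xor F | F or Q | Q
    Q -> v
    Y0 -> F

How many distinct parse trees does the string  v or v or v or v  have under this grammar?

Parse trees for v or v or v or v:
  [T [F [F [F [F [Q v]] or [Q v]] or [Q v]] or [Q v]]]

1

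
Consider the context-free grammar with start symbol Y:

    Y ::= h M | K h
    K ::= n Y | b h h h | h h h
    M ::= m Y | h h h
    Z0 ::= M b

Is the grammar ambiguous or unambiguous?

Witness: h h h h

Derivation 1: Y ⇒ h M ⇒ h h h h
Derivation 2: Y ⇒ K h ⇒ h h h h

Two distinct leftmost derivations for the same string.

Ambiguous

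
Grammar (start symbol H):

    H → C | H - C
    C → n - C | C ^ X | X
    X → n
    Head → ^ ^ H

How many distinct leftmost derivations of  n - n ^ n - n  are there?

Parse trees for n - n ^ n - n:
  [H [H [C n - [C [C [X n]] ^ [X n]]]] - [C [X n]]]
  [H [H [C [C n - [C [X n]]] ^ [X n]]] - [C [X n]]]
  [H [H [H [C [X n]]] - [C [C [X n]] ^ [X n]]] - [C [X n]]]

3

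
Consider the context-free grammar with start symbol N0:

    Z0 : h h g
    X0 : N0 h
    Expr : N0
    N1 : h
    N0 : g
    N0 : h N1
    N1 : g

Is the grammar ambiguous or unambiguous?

Unambiguous

Only N0, N1 are reachable from N0; ignoring the rest: Restricted to the reachable nonterminals, every rule has the form A → t or A → t B, and no two rules for the same A share a first terminal. The grammar encodes a DFA — one run per string.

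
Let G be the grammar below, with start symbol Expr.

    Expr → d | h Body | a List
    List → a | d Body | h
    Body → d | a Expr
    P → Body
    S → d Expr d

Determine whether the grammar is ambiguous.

(P, S are unreachable from Expr, so their rules don't affect L(Expr).) The reachable rules are right-linear with at most one rule per (nonterminal, next-terminal) pair. Each input token forces the next rule, so parsing is deterministic.

Unambiguous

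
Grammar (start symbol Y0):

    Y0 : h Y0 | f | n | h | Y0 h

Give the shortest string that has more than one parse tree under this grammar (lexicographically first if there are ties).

h h

length 1: no string has ≥2 trees
length 2: h h has 2 parse trees

Two derivations of h h:
  Y0 ⇒ h Y0 ⇒ h h
  Y0 ⇒ Y0 h ⇒ h h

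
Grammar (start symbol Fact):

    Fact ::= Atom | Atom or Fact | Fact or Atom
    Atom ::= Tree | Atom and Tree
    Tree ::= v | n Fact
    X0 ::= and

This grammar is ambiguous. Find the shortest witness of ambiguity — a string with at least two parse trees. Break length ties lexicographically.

v or v

length 1: no string has ≥2 trees
length 2: no string has ≥2 trees
length 3: v or v has 2 parse trees

Two derivations of v or v:
  Fact ⇒ Atom or Fact ⇒ Tree or Fact ⇒ v or Fact ⇒ v or Atom ⇒ v or Tree ⇒ v or v
  Fact ⇒ Fact or Atom ⇒ Atom or Atom ⇒ Tree or Atom ⇒ v or Atom ⇒ v or Tree ⇒ v or v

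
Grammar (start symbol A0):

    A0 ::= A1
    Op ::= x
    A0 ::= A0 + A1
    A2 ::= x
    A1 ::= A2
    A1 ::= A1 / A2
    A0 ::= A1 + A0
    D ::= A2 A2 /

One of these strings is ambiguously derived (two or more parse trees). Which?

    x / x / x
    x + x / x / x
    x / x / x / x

x + x / x / x

x / x / x: 1 tree
x + x / x / x: 2 trees
x / x / x / x: 1 tree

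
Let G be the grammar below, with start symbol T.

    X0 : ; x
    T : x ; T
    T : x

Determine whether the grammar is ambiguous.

Unambiguous

Only T is reachable from T; ignoring the rest: The reachable grammar is A → atom sep A | atom. Each atom is followed by either the separator (recurse) or end-of-string (stop) — no choice point.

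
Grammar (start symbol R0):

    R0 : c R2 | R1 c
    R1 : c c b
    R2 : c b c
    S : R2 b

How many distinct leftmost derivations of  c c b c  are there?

2

Parse trees for c c b c:
  [R0 c [R2 c b c]]
  [R0 [R1 c c b] c]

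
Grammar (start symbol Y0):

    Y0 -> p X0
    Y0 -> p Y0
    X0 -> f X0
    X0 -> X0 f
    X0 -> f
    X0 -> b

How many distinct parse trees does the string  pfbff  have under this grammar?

Parse trees for pfbff:
  [Y0 p [X0 f [X0 [X0 [X0 b] f] f]]]
  [Y0 p [X0 [X0 f [X0 [X0 b] f]] f]]
  [Y0 p [X0 [X0 [X0 f [X0 b]] f] f]]

3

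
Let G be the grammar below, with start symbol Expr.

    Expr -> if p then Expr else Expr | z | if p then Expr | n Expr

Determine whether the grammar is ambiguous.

Ambiguous

Witness: if p then if p then z else z

Derivation 1: Expr ⇒ if p then Expr else Expr ⇒ if p then if p then Expr else Expr ⇒ if p then if p then z else Expr ⇒ if p then if p then z else z
Derivation 2: Expr ⇒ if p then Expr ⇒ if p then if p then Expr else Expr ⇒ if p then if p then z else Expr ⇒ if p then if p then z else z

Two distinct leftmost derivations for the same string.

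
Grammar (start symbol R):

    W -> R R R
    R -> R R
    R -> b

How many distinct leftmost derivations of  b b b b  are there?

5

Parse trees for b b b b:
  [R [R b] [R [R b] [R [R b] [R b]]]]
  [R [R b] [R [R [R b] [R b]] [R b]]]
  [R [R [R b] [R b]] [R [R b] [R b]]]
  [R [R [R b] [R [R b] [R b]]] [R b]]
  [R [R [R [R b] [R b]] [R b]] [R b]]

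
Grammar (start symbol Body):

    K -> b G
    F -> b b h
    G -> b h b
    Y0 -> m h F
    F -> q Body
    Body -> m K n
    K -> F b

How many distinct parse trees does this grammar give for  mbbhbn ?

2

Parse trees for mbbhbn:
  [Body m [K b [G b h b]] n]
  [Body m [K [F b b h] b] n]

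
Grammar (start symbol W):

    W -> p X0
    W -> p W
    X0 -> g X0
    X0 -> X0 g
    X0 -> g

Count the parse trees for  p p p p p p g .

1

Parse trees for p p p p p p g:
  [W p [W p [W p [W p [W p [W p [X0 g]]]]]]]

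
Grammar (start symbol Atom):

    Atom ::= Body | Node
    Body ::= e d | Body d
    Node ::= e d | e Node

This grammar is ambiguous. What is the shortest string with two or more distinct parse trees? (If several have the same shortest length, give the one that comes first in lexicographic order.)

e d

length 2: e d has 2 parse trees

Two derivations of e d:
  Atom ⇒ Body ⇒ e d
  Atom ⇒ Node ⇒ e d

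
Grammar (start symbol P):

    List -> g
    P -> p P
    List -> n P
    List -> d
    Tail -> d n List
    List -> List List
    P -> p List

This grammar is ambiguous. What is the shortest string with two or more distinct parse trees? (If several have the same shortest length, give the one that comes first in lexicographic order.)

length 2: no string has ≥2 trees
length 3: no string has ≥2 trees
length 4: p d d d has 2 parse trees

Two derivations of p d d d:
  P ⇒ p List ⇒ p List List ⇒ p d List ⇒ p d List List ⇒ p d d List ⇒ p d d d
  P ⇒ p List ⇒ p List List ⇒ p List List List ⇒ p d List List ⇒ p d d List ⇒ p d d d

p d d d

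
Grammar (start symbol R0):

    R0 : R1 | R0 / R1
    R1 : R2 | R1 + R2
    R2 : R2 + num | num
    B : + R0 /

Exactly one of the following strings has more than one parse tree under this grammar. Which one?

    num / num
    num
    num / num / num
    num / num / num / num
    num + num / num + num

num + num / num + num

num / num: 1 tree
num: 1 tree
num / num / num: 1 tree
num / num / num / num: 1 tree
num + num / num + num: 4 trees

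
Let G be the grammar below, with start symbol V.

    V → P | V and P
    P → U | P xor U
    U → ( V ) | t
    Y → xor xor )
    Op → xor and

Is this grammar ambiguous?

(Y, Op are unreachable from V, so their rules don't affect L(V).) The grammar is stratified — V handles 'and' (left-recursive), P handles 'xor', U atoms. Each operator has a fixed associativity and precedence level, so every string has one parse.

Unambiguous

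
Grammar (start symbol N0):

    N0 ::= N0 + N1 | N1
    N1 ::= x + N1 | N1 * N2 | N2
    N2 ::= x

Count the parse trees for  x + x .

2

Parse trees for x + x:
  [N0 [N0 [N1 [N2 x]]] + [N1 [N2 x]]]
  [N0 [N1 x + [N1 [N2 x]]]]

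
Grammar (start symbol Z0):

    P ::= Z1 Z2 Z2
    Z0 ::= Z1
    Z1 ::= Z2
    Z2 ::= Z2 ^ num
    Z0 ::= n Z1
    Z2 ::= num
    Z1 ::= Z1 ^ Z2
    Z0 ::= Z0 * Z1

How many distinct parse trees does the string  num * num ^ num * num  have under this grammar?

2

Parse trees for num * num ^ num * num:
  [Z0 [Z0 [Z0 [Z1 [Z2 num]]] * [Z1 [Z2 [Z2 num] ^ num]]] * [Z1 [Z2 num]]]
  [Z0 [Z0 [Z0 [Z1 [Z2 num]]] * [Z1 [Z1 [Z2 num]] ^ [Z2 num]]] * [Z1 [Z2 num]]]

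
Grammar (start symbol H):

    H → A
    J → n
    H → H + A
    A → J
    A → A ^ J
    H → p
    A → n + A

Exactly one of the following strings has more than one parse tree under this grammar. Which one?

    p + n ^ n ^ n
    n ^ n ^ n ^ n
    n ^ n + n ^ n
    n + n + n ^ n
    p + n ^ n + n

n + n + n ^ n

p + n ^ n ^ n: 1 tree
n ^ n ^ n ^ n: 1 tree
n ^ n + n ^ n: 1 tree
n + n + n ^ n: 7 trees
p + n ^ n + n: 1 tree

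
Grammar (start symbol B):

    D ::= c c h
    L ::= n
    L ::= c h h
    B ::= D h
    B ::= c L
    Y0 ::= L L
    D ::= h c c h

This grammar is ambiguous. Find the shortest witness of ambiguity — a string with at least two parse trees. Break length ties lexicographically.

c c h h

length 2: no string has ≥2 trees
length 4: c c h h has 2 parse trees

Two derivations of c c h h:
  B ⇒ D h ⇒ c c h h
  B ⇒ c L ⇒ c c h h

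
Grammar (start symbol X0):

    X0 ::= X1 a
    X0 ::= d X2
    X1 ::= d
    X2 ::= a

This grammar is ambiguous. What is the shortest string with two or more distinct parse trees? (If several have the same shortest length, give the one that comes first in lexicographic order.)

length 2: d a has 2 parse trees

Two derivations of d a:
  X0 ⇒ X1 a ⇒ d a
  X0 ⇒ d X2 ⇒ d a

d a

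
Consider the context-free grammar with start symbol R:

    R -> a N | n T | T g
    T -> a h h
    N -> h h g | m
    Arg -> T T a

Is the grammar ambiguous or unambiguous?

Witness: a h h g

Derivation 1: R ⇒ a N ⇒ a h h g
Derivation 2: R ⇒ T g ⇒ a h h g

Two distinct leftmost derivations for the same string.

Ambiguous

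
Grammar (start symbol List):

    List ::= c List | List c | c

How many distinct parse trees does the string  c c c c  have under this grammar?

8

Parse trees for c c c c:
  [List c [List c [List c [List c]]]]
  [List c [List c [List [List c] c]]]
  [List c [List [List c [List c]] c]]
  [List c [List [List [List c] c] c]]
  [List [List c [List c [List c]]] c]
  [List [List c [List [List c] c]] c]
  [List [List [List c [List c]] c] c]
  [List [List [List [List c] c] c] c]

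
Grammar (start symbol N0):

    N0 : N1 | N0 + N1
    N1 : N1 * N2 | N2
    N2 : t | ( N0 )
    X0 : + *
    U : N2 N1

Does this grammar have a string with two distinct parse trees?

Unambiguous

Only N0, N1, N2 are reachable from N0; ignoring the rest: The grammar is stratified — N0 handles '+' (left-recursive), N1 handles '*', N2 atoms. Each operator has a fixed associativity and precedence level, so every string has one parse.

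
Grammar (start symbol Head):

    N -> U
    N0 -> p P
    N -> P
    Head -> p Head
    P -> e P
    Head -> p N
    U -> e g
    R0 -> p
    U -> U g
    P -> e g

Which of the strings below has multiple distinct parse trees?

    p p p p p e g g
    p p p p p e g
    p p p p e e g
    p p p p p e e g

p p p p p e g g: 1 tree
p p p p p e g: 2 trees
p p p p e e g: 1 tree
p p p p p e e g: 1 tree

p p p p p e g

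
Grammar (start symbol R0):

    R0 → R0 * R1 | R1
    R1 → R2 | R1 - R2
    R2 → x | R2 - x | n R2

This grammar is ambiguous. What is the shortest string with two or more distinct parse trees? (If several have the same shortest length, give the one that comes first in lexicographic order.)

x - x

length 1: no string has ≥2 trees
length 2: no string has ≥2 trees
length 3: x - x has 2 parse trees

Two derivations of x - x:
  R0 ⇒ R1 ⇒ R2 ⇒ R2 - x ⇒ x - x
  R0 ⇒ R1 ⇒ R1 - R2 ⇒ R2 - R2 ⇒ x - R2 ⇒ x - x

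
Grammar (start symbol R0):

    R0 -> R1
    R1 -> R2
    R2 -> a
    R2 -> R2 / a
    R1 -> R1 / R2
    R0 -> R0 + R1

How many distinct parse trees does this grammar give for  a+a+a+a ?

1

Parse trees for a+a+a+a:
  [R0 [R0 [R0 [R0 [R1 [R2 a]]] + [R1 [R2 a]]] + [R1 [R2 a]]] + [R1 [R2 a]]]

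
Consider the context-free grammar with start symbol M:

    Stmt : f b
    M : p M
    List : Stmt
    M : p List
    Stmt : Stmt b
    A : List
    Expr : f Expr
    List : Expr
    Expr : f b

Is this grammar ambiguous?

Witness: p f b

Derivation 1: M ⇒ p List ⇒ p Stmt ⇒ p f b
Derivation 2: M ⇒ p List ⇒ p Expr ⇒ p f b

Two distinct leftmost derivations for the same string.

Ambiguous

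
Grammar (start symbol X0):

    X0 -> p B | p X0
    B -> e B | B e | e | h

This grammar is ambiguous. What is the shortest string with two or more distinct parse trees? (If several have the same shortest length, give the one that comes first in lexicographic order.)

p e e

length 2: no string has ≥2 trees
length 3: p e e has 2 parse trees

Two derivations of p e e:
  X0 ⇒ p B ⇒ p e B ⇒ p e e
  X0 ⇒ p B ⇒ p B e ⇒ p e e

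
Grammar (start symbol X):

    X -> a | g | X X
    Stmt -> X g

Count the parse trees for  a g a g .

5

Parse trees for a g a g:
  [X [X a] [X [X g] [X [X a] [X g]]]]
  [X [X a] [X [X [X g] [X a]] [X g]]]
  [X [X [X a] [X g]] [X [X a] [X g]]]
  [X [X [X a] [X [X g] [X a]]] [X g]]
  [X [X [X [X a] [X g]] [X a]] [X g]]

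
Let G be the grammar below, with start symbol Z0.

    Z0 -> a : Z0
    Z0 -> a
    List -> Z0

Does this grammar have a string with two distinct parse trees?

(List is unreachable from Z0, so its rules don't affect L(Z0).) The reachable grammar is A → atom sep A | atom. Each atom is followed by either the separator (recurse) or end-of-string (stop) — no choice point.

Unambiguous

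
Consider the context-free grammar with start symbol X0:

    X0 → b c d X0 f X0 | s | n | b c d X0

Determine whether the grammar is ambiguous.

Witness: b c d b c d n f n

Derivation 1: X0 ⇒ b c d X0 f X0 ⇒ b c d b c d X0 f X0 ⇒ b c d b c d n f X0 ⇒ b c d b c d n f n
Derivation 2: X0 ⇒ b c d X0 ⇒ b c d b c d X0 f X0 ⇒ b c d b c d n f X0 ⇒ b c d b c d n f n

Two distinct leftmost derivations for the same string.

Ambiguous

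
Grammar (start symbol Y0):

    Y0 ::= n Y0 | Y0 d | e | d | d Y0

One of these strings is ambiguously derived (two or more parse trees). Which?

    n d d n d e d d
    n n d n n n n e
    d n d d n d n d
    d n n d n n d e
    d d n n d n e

n d d n d e d d: 21 trees
n n d n n n n e: 1 tree
d n d d n d n d: 1 tree
d n n d n n d e: 1 tree
d d n n d n e: 1 tree

n d d n d e d d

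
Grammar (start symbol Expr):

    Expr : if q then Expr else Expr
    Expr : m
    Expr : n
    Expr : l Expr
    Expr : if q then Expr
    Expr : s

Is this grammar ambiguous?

Ambiguous

Witness: if q then if q then m else m

Derivation 1: Expr ⇒ if q then Expr else Expr ⇒ if q then if q then Expr else Expr ⇒ if q then if q then m else Expr ⇒ if q then if q then m else m
Derivation 2: Expr ⇒ if q then Expr ⇒ if q then if q then Expr else Expr ⇒ if q then if q then m else Expr ⇒ if q then if q then m else m

Two distinct leftmost derivations for the same string.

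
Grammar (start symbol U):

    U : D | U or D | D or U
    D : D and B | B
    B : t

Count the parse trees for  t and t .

1

Parse trees for t and t:
  [U [D [D [B t]] and [B t]]]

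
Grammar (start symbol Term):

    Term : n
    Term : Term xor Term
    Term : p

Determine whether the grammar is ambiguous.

Witness: n xor n xor n

Derivation 1: Term ⇒ Term xor Term ⇒ n xor Term ⇒ n xor Term xor Term ⇒ n xor n xor Term ⇒ n xor n xor n
Derivation 2: Term ⇒ Term xor Term ⇒ Term xor Term xor Term ⇒ n xor Term xor Term ⇒ n xor n xor Term ⇒ n xor n xor n

Two distinct leftmost derivations for the same string.

Ambiguous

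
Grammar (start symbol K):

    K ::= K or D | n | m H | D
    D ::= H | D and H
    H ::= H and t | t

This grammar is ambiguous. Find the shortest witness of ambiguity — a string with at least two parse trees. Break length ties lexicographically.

t and t

length 1: no string has ≥2 trees
length 2: no string has ≥2 trees
length 3: t and t has 2 parse trees

Two derivations of t and t:
  K ⇒ D ⇒ H ⇒ H and t ⇒ t and t
  K ⇒ D ⇒ D and H ⇒ H and H ⇒ t and H ⇒ t and t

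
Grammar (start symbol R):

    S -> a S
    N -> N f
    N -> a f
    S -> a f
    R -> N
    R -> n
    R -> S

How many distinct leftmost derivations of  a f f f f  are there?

Parse trees for a f f f f:
  [R [N [N [N [N a f] f] f] f]]

1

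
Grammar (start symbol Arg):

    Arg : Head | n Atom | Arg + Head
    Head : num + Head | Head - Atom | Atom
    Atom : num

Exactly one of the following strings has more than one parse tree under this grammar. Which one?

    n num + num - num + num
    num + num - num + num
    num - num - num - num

n num + num - num + num: 1 tree
num + num - num + num: 3 trees
num - num - num - num: 1 tree

num + num - num + num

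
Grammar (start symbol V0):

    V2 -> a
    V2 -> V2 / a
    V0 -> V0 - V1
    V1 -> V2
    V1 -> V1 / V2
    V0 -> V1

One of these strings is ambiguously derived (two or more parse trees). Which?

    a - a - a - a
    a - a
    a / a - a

a / a - a

a - a - a - a: 1 tree
a - a: 1 tree
a / a - a: 2 trees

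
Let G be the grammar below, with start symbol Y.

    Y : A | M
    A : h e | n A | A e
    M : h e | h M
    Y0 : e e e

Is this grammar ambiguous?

Ambiguous

Witness: h e

Derivation 1: Y ⇒ A ⇒ h e
Derivation 2: Y ⇒ M ⇒ h e

Two distinct leftmost derivations for the same string.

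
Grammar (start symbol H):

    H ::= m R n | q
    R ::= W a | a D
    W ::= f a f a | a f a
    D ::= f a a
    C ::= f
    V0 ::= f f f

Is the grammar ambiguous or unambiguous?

Witness: m a f a a n

Derivation 1: H ⇒ m R n ⇒ m W a n ⇒ m a f a a n
Derivation 2: H ⇒ m R n ⇒ m a D n ⇒ m a f a a n

Two distinct leftmost derivations for the same string.

Ambiguous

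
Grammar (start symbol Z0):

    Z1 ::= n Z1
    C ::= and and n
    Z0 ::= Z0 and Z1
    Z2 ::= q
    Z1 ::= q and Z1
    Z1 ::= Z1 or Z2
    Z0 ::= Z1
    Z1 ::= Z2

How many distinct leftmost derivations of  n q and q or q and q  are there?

Parse trees for n q and q or q and q:
  [Z0 [Z0 [Z0 [Z1 n [Z1 [Z2 q]]]] and [Z1 [Z1 [Z2 q]] or [Z2 q]]] and [Z1 [Z2 q]]]
  [Z0 [Z0 [Z1 n [Z1 q and [Z1 [Z1 [Z2 q]] or [Z2 q]]]]] and [Z1 [Z2 q]]]
  [Z0 [Z0 [Z1 n [Z1 [Z1 q and [Z1 [Z2 q]]] or [Z2 q]]]] and [Z1 [Z2 q]]]
  [Z0 [Z0 [Z1 [Z1 n [Z1 q and [Z1 [Z2 q]]]] or [Z2 q]]] and [Z1 [Z2 q]]]

4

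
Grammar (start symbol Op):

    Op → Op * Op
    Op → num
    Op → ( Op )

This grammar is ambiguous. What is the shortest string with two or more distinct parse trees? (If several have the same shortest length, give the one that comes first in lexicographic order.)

num * num * num

length 1: no string has ≥2 trees
length 3: no string has ≥2 trees
length 5: num * num * num has 2 parse trees

Two derivations of num * num * num:
  Op ⇒ Op * Op ⇒ Op * Op * Op ⇒ num * Op * Op ⇒ num * num * Op ⇒ num * num * num
  Op ⇒ Op * Op ⇒ num * Op ⇒ num * Op * Op ⇒ num * num * Op ⇒ num * num * num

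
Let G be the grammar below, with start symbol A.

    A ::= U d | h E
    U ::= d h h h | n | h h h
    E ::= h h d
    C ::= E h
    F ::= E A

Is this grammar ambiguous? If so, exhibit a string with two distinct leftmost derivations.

Witness: h h h d

Derivation 1: A ⇒ U d ⇒ h h h d
Derivation 2: A ⇒ h E ⇒ h h h d

Two distinct leftmost derivations for the same string.

Ambiguous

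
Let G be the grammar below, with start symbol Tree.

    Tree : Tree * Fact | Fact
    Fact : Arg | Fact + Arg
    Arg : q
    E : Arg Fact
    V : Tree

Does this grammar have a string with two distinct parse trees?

Only Tree, Fact, Arg are reachable from Tree; ignoring the rest: This is a standard precedence ladder (Tree over Fact over Arg), with each level left-recursive on its own operator ('*' at Tree, '+' at Fact). That structure is LR(1), hence unambiguous.

Unambiguous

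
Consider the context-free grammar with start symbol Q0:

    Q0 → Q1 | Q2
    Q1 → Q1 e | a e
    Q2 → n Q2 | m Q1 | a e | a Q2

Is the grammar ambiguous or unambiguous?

Ambiguous

Witness: a e

Derivation 1: Q0 ⇒ Q1 ⇒ a e
Derivation 2: Q0 ⇒ Q2 ⇒ a e

Two distinct leftmost derivations for the same string.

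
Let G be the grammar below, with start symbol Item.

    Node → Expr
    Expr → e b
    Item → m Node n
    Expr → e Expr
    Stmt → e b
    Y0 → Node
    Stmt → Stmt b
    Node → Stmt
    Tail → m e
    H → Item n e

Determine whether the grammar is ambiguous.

Ambiguous

Witness: m e b n

Derivation 1: Item ⇒ m Node n ⇒ m Expr n ⇒ m e b n
Derivation 2: Item ⇒ m Node n ⇒ m Stmt n ⇒ m e b n

Two distinct leftmost derivations for the same string.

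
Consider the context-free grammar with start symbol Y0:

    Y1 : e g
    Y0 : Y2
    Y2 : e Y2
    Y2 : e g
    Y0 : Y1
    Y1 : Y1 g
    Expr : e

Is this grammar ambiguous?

Witness: e g

Derivation 1: Y0 ⇒ Y2 ⇒ e g
Derivation 2: Y0 ⇒ Y1 ⇒ e g

Two distinct leftmost derivations for the same string.

Ambiguous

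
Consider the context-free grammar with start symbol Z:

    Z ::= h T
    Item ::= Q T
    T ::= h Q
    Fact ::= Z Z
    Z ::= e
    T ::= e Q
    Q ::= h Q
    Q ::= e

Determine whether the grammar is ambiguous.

(Item, Fact are unreachable from Z, so their rules don't affect L(Z).) The reachable rules are right-linear with at most one rule per (nonterminal, next-terminal) pair. Each input token forces the next rule, so parsing is deterministic.

Unambiguous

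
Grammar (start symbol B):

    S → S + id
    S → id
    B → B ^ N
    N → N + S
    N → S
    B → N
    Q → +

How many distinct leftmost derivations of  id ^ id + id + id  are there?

Parse trees for id ^ id + id + id:
  [B [B [N [S id]]] ^ [N [N [S id]] + [S [S id] + id]]]
  [B [B [N [S id]]] ^ [N [N [N [S id]] + [S id]] + [S id]]]
  [B [B [N [S id]]] ^ [N [N [S [S id] + id]] + [S id]]]
  [B [B [N [S id]]] ^ [N [S [S [S id] + id] + id]]]

4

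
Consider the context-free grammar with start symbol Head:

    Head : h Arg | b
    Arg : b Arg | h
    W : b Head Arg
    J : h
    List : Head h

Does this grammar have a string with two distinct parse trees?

Only Head, Arg are reachable from Head; ignoring the rest: Each reachable nonterminal has at most one production per leading terminal, and all productions are right-linear; the derivation is determined token-by-token.

Unambiguous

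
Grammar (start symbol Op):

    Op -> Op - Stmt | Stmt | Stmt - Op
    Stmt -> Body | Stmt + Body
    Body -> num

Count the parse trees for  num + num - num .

Parse trees for num + num - num:
  [Op [Op [Stmt [Stmt [Body num]] + [Body num]]] - [Stmt [Body num]]]
  [Op [Stmt [Stmt [Body num]] + [Body num]] - [Op [Stmt [Body num]]]]

2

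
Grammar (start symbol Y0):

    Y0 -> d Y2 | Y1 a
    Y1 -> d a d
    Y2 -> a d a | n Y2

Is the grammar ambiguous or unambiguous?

Witness: d a d a

Derivation 1: Y0 ⇒ d Y2 ⇒ d a d a
Derivation 2: Y0 ⇒ Y1 a ⇒ d a d a

Two distinct leftmost derivations for the same string.

Ambiguous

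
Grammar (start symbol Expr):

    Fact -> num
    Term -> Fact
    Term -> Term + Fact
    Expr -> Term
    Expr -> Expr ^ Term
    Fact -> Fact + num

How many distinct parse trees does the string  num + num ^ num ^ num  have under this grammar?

2

Parse trees for num + num ^ num ^ num:
  [Expr [Expr [Expr [Term [Fact [Fact num] + num]]] ^ [Term [Fact num]]] ^ [Term [Fact num]]]
  [Expr [Expr [Expr [Term [Term [Fact num]] + [Fact num]]] ^ [Term [Fact num]]] ^ [Term [Fact num]]]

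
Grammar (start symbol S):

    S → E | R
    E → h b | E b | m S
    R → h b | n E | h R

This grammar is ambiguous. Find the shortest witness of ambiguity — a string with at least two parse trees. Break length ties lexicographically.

length 2: h b has 2 parse trees

Two derivations of h b:
  S ⇒ E ⇒ h b
  S ⇒ R ⇒ h b

h b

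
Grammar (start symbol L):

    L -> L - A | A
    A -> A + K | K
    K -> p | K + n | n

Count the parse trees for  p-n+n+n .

4

Parse trees for p-n+n+n:
  [L [L [A [K p]]] - [A [A [K n]] + [K [K n] + n]]]
  [L [L [A [K p]]] - [A [A [A [K n]] + [K n]] + [K n]]]
  [L [L [A [K p]]] - [A [A [K [K n] + n]] + [K n]]]
  [L [L [A [K p]]] - [A [K [K [K n] + n] + n]]]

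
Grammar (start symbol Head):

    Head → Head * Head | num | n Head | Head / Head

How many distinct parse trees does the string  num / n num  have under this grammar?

1

Parse trees for num / n num:
  [Head [Head num] / [Head n [Head num]]]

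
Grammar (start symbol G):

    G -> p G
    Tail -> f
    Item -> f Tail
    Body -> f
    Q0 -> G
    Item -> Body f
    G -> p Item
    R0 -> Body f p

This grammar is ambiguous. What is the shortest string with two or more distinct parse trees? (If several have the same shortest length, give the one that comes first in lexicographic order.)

length 3: p f f has 2 parse trees

Two derivations of p f f:
  G ⇒ p Item ⇒ p f Tail ⇒ p f f
  G ⇒ p Item ⇒ p Body f ⇒ p f f

p f f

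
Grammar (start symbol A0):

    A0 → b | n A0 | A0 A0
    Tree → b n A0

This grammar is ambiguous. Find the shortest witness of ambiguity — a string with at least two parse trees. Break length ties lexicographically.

b b b

length 1: no string has ≥2 trees
length 2: no string has ≥2 trees
length 3: b b b has 2 parse trees

Two derivations of b b b:
  A0 ⇒ A0 A0 ⇒ b A0 ⇒ b A0 A0 ⇒ b b A0 ⇒ b b b
  A0 ⇒ A0 A0 ⇒ A0 A0 A0 ⇒ b A0 A0 ⇒ b b A0 ⇒ b b b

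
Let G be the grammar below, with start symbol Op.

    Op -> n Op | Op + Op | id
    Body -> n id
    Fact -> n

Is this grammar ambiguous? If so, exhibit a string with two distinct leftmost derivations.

Ambiguous

Witness: n id + id

Derivation 1: Op ⇒ n Op ⇒ n Op + Op ⇒ n id + Op ⇒ n id + id
Derivation 2: Op ⇒ Op + Op ⇒ n Op + Op ⇒ n id + Op ⇒ n id + id

Two distinct leftmost derivations for the same string.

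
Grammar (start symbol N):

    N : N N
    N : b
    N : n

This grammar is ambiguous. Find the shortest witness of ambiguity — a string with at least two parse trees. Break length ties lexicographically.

b b b

length 1: no string has ≥2 trees
length 2: no string has ≥2 trees
length 3: b b b has 2 parse trees

Two derivations of b b b:
  N ⇒ N N ⇒ N N N ⇒ b N N ⇒ b b N ⇒ b b b
  N ⇒ N N ⇒ b N ⇒ b N N ⇒ b b N ⇒ b b b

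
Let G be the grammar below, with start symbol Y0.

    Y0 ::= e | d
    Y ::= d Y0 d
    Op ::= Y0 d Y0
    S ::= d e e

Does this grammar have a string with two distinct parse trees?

(Y, Op, S are unreachable from Y0, so their rules don't affect L(Y0).) The reachable rules are right-linear with at most one rule per (nonterminal, next-terminal) pair. Each input token forces the next rule, so parsing is deterministic.

Unambiguous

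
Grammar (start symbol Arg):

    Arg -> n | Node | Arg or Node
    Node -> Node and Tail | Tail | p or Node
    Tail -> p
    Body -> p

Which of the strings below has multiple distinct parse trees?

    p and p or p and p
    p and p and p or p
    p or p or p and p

p or p or p and p

p and p or p and p: 1 tree
p and p and p or p: 1 tree
p or p or p and p: 7 trees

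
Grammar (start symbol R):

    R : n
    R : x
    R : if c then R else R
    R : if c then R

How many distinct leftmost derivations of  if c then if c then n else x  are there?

Parse trees for if c then if c then n else x:
  [R if c then [R if c then [R n]] else [R x]]
  [R if c then [R if c then [R n] else [R x]]]

2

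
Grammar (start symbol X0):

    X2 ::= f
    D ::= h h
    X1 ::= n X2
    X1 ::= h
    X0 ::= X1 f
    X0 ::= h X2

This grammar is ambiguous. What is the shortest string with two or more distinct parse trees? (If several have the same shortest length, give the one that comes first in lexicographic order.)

length 2: h f has 2 parse trees

Two derivations of h f:
  X0 ⇒ X1 f ⇒ h f
  X0 ⇒ h X2 ⇒ h f

h f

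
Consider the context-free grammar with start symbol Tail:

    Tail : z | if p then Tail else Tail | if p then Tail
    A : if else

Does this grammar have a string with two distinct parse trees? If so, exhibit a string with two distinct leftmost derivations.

Ambiguous

Witness: if p then if p then z else z

Derivation 1: Tail ⇒ if p then Tail else Tail ⇒ if p then if p then Tail else Tail ⇒ if p then if p then z else Tail ⇒ if p then if p then z else z
Derivation 2: Tail ⇒ if p then Tail ⇒ if p then if p then Tail else Tail ⇒ if p then if p then z else Tail ⇒ if p then if p then z else z

Two distinct leftmost derivations for the same string.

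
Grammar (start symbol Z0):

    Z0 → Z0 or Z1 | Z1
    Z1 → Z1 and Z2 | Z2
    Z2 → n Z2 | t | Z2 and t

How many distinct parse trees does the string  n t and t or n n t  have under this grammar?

Parse trees for n t and t or n n t:
  [Z0 [Z0 [Z1 [Z1 [Z2 n [Z2 t]]] and [Z2 t]]] or [Z1 [Z2 n [Z2 n [Z2 t]]]]]
  [Z0 [Z0 [Z1 [Z2 n [Z2 [Z2 t] and t]]]] or [Z1 [Z2 n [Z2 n [Z2 t]]]]]
  [Z0 [Z0 [Z1 [Z2 [Z2 n [Z2 t]] and t]]] or [Z1 [Z2 n [Z2 n [Z2 t]]]]]

3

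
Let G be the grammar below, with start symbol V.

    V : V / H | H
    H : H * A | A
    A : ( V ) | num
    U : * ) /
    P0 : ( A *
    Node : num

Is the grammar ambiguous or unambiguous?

Unambiguous

Only V, H, A are reachable from V; ignoring the rest: This is a standard precedence ladder (V over H over A), with each level left-recursive on its own operator ('/' at V, '*' at H). That structure is LR(1), hence unambiguous.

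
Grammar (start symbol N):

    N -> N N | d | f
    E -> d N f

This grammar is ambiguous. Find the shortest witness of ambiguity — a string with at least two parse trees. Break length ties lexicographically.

d d d

length 1: no string has ≥2 trees
length 2: no string has ≥2 trees
length 3: d d d has 2 parse trees

Two derivations of d d d:
  N ⇒ N N ⇒ N N N ⇒ d N N ⇒ d d N ⇒ d d d
  N ⇒ N N ⇒ d N ⇒ d N N ⇒ d d N ⇒ d d d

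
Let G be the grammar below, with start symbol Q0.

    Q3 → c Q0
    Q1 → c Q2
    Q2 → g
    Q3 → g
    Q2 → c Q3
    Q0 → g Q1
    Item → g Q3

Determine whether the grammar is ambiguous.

Only Q0, Q1, Q2, Q3 are reachable from Q0; ignoring the rest: Restricted to the reachable nonterminals, every rule has the form A → t or A → t B, and no two rules for the same A share a first terminal. The grammar encodes a DFA — one run per string.

Unambiguous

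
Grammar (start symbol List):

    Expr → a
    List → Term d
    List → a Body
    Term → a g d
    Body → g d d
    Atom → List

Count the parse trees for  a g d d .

2

Parse trees for a g d d:
  [List [Term a g d] d]
  [List a [Body g d d]]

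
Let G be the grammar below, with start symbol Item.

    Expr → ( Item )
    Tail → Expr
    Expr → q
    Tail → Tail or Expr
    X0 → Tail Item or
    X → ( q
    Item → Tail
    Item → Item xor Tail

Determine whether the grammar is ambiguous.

Unambiguous

Only Item, Tail, Expr are reachable from Item; ignoring the rest: This is a standard precedence ladder (Item over Tail over Expr), with each level left-recursive on its own operator ('xor' at Item, 'or' at Tail). That structure is LR(1), hence unambiguous.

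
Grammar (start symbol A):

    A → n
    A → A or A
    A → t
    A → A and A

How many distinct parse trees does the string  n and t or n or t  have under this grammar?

5

Parse trees for n and t or n or t:
  [A [A [A n] and [A t]] or [A [A n] or [A t]]]
  [A [A [A [A n] and [A t]] or [A n]] or [A t]]
  [A [A [A n] and [A [A t] or [A n]]] or [A t]]
  [A [A n] and [A [A t] or [A [A n] or [A t]]]]
  [A [A n] and [A [A [A t] or [A n]] or [A t]]]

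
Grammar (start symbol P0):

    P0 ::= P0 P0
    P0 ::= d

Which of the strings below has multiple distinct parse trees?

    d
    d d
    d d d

d d d

d: 1 tree
d d: 1 tree
d d d: 2 trees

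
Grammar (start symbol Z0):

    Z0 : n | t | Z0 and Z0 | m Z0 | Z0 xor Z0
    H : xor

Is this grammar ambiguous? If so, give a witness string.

Ambiguous

Witness: m n and n

Derivation 1: Z0 ⇒ Z0 and Z0 ⇒ m Z0 and Z0 ⇒ m n and Z0 ⇒ m n and n
Derivation 2: Z0 ⇒ m Z0 ⇒ m Z0 and Z0 ⇒ m n and Z0 ⇒ m n and n

Two distinct leftmost derivations for the same string.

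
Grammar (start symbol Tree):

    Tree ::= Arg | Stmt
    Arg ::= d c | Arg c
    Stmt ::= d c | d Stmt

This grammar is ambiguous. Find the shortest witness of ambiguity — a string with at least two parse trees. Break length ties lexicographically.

d c

length 2: d c has 2 parse trees

Two derivations of d c:
  Tree ⇒ Arg ⇒ d c
  Tree ⇒ Stmt ⇒ d c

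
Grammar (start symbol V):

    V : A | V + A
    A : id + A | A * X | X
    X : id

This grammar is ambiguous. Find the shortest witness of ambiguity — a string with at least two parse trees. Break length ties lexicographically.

length 1: no string has ≥2 trees
length 3: id + id has 2 parse trees

Two derivations of id + id:
  V ⇒ A ⇒ id + A ⇒ id + X ⇒ id + id
  V ⇒ V + A ⇒ A + A ⇒ X + A ⇒ id + A ⇒ id + X ⇒ id + id

id + id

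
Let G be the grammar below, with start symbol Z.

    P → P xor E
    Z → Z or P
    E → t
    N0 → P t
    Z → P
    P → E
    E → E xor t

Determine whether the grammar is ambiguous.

Witness: t xor t

Derivation 1: Z ⇒ P ⇒ P xor E ⇒ E xor E ⇒ t xor E ⇒ t xor t
Derivation 2: Z ⇒ P ⇒ E ⇒ E xor t ⇒ t xor t

Two distinct leftmost derivations for the same string.

Ambiguous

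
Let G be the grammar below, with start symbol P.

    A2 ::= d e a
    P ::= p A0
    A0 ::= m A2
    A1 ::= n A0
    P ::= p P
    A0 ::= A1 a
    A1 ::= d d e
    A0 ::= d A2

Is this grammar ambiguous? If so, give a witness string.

Witness: p d d e a

Derivation 1: P ⇒ p A0 ⇒ p A1 a ⇒ p d d e a
Derivation 2: P ⇒ p A0 ⇒ p d A2 ⇒ p d d e a

Two distinct leftmost derivations for the same string.

Ambiguous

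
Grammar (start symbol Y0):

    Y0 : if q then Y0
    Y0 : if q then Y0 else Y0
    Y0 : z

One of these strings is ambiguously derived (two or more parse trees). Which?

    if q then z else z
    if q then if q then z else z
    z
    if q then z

if q then if q then z else z

if q then z else z: 1 tree
if q then if q then z else z: 2 trees
z: 1 tree
if q then z: 1 tree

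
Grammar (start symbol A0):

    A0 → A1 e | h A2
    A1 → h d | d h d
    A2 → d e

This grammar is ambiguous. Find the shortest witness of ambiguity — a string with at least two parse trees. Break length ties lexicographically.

length 3: h d e has 2 parse trees

Two derivations of h d e:
  A0 ⇒ A1 e ⇒ h d e
  A0 ⇒ h A2 ⇒ h d e

h d e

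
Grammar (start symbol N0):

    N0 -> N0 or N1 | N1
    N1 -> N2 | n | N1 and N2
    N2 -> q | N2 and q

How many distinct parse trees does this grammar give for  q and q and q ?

4

Parse trees for q and q and q:
  [N0 [N1 [N2 [N2 [N2 q] and q] and q]]]
  [N0 [N1 [N1 [N2 q]] and [N2 [N2 q] and q]]]
  [N0 [N1 [N1 [N2 [N2 q] and q]] and [N2 q]]]
  [N0 [N1 [N1 [N1 [N2 q]] and [N2 q]] and [N2 q]]]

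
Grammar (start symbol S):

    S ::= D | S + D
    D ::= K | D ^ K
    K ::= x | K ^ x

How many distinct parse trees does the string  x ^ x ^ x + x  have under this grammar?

4

Parse trees for x ^ x ^ x + x:
  [S [S [D [K [K [K x] ^ x] ^ x]]] + [D [K x]]]
  [S [S [D [D [K x]] ^ [K [K x] ^ x]]] + [D [K x]]]
  [S [S [D [D [K [K x] ^ x]] ^ [K x]]] + [D [K x]]]
  [S [S [D [D [D [K x]] ^ [K x]] ^ [K x]]] + [D [K x]]]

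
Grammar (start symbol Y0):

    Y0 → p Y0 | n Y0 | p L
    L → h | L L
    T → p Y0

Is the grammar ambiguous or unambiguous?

Witness: p h h h

Derivation 1: Y0 ⇒ p L ⇒ p L L ⇒ p h L ⇒ p h L L ⇒ p h h L ⇒ p h h h
Derivation 2: Y0 ⇒ p L ⇒ p L L ⇒ p L L L ⇒ p h L L ⇒ p h h L ⇒ p h h h

Two distinct leftmost derivations for the same string.

Ambiguous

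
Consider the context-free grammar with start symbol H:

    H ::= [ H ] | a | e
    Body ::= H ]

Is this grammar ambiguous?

Only H is reachable from H; ignoring the rest: Each string is a nest of matched brackets around a single atom. An opening bracket forces the recursive rule; an atom forces the base rule.

Unambiguous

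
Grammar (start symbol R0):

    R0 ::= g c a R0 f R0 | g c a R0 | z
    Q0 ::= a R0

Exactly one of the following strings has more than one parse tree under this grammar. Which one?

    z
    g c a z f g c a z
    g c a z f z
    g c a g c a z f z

z: 1 tree
g c a z f g c a z: 1 tree
g c a z f z: 1 tree
g c a g c a z f z: 2 trees

g c a g c a z f z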